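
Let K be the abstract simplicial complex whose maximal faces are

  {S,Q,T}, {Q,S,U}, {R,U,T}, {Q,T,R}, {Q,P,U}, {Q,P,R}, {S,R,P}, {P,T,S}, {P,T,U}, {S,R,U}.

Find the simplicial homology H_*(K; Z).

H_0 = Z,  H_1 = Z/2,  H_2 = 0.

Order the vertices as P < Q < R < S < T < U. Listing each simplex with vertices in this order, K has dimension 2 with simplices:

  0-simplices (6): P, Q, R, S, T, U
  1-simplices (15): PQ, PR, PS, PT, PU, QR, QS, QT, QU, RS, RT, RU, ST, SU, TU
  2-simplices (10): PQR, PQU, PRS, PST, PTU, QRT, QST, QSU, RSU, RTU

Hence C_0 ≅ Z^6, C_1 ≅ Z^15, C_2 ≅ Z^10.

Boundary ∂_1: C_1 → C_0 sends each edge [p,q] (with p < q) to q − p.
The resulting 6×15 matrix has rank 5, and its Smith normal form has invariant factors (1,1,1,1,1).

Boundary ∂_2: C_2 → C_1 maps a triangle to the signed sum of its edges. For instance
  ∂PTU = TU − PU + PT,
  ∂PST = ST − PT + PS.
As a 15×10 matrix over Z this has rank 10, with invariant factors (1,1,1,1,1,1,1,1,1,2).

Computing H_k = (kernel of ∂_k) / (image of ∂_{k+1}):

  H_0: rank C_0 − rank ∂_1 = 6 − 5 = 1, and the invariant factors of ∂_1 are all 1, so H_0 ≅ Z.
  H_1: rank ker ∂_1 − rank ∂_2 = (15 − 5) − 10 = 0, and ∂_2 has invariant factor 2 > 1, so H_1 ≅ Z/2.
  H_2: rank ker ∂_2 − rank ∂_3 = (10 − 10) − 0 = 0, and there is no ∂_3, so H_2 ≅ 0.

As a check, the Euler characteristic is 6 − 15 + 10 = 1, which agrees with 1 − 0 + 0 = 1.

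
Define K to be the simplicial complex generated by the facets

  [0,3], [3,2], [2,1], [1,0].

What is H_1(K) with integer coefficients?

K has 4 vertices, 4 edges.
rank ∂_1 = 3, rank ∂_2 = 0 ⇒ b_1 = 4 − 3 − 0 = 1. So H_1 ≅ Z.

H_1 = Z.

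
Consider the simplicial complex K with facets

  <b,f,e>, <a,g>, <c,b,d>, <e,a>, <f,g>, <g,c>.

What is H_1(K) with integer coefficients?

H_1 = Z^2.

K has 7 vertices, 10 edges, 2 triangles.
rank ∂_1 = 6, rank ∂_2 = 2 ⇒ b_1 = 10 − 6 − 2 = 2; all invariant factors of ∂_2 are 1 so no torsion. So H_1 = Z^2.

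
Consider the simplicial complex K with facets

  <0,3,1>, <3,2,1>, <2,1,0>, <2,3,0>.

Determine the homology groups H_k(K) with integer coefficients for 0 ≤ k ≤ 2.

H_0 ≅ Z,  H_1 = 0,  H_2 ≅ Z.

Take the total order 0 < 1 < 2 < 3 on the vertex set. Then K (dimension 2) consists of the simplices:

  0-simplices (4): [0], [1], [2], [3]
  1-simplices (6): [0,1], [0,2], [0,3], [1,2], [1,3], [2,3]
  2-simplices (4): [0,1,2], [0,1,3], [0,2,3], [1,2,3]

Hence C_0 ≅ Z^4, C_1 ≅ Z^6, C_2 ≅ Z^4.

∂_1: C_1 → C_0 maps an edge to its endpoints' difference, ∂[p,q] = q − p. For instance
  ∂[0,3] = [3] − [0].
This gives a 4×6 integer matrix of rank 3; reducing to Smith normal form yields diagonal entries (1,1,1).

Boundary ∂_2: C_2 → C_1 maps a triangle to the signed sum of its edges. For instance
  ∂[0,2,3] = [2,3] − [0,3] + [0,2],
  ∂[0,1,3] = [1,3] − [0,3] + [0,1].
The 6×4 boundary matrix has rank 3 and Smith normal form diag(1,1,1).

Reading off H_k = ker ∂_k / im ∂_{k+1}:

  H_0: rank C_0 − rank ∂_1 = 4 − 3 = 1, and the invariant factors of ∂_1 are all 1, so H_0 ≅ Z.
  H_1: rank ker ∂_1 − rank ∂_2 = (6 − 3) − 3 = 0, and the invariant factors of ∂_2 are all 1, so H_1 ≅ 0.
  H_2: rank ker ∂_2 − rank ∂_3 = (4 − 3) − 0 = 1, and there is no ∂_3, so H_2 ≅ Z.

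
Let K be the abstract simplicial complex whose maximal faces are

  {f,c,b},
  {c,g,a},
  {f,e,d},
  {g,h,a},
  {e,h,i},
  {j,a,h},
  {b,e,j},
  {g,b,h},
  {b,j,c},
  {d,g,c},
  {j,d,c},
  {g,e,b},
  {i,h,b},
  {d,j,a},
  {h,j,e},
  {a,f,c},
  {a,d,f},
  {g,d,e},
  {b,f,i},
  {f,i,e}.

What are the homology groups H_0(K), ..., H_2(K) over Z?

H_0 = Z,  H_1 = Z ⊕ Z/2Z,  H_2 = 0.

Take the total order a < b < c < d < e < f < g < h < i < j on the vertex set. Then K (dimension 2) consists of the simplices:

  0-simplices (10): a, b, c, d, e, f, g, h, i, j
  1-simplices (30): ac, ad, af, ag, ah, aj, bc, be, bf, bg, bh, bi, bj, cd, cf, cg, cj, de, df, dg, dj, ef, eg, eh, ei, ej, fi, gh, hi, hj
  2-simplices (20): acf, acg, adf, adj, agh, ahj, bcf, bcj, beg, bej, bfi, bgh, bhi, cdg, cdj, def, deg, efi, ehi, ehj

Hence C_0 ≅ Z^10, C_1 ≅ Z^30, C_2 ≅ Z^20.

The boundary map ∂_1: C_1 → C_0 is given by ∂[p,q] = [q] − [p]. For instance
  ∂bi = i − b.
As a 10×30 matrix over Z this has rank 9, with invariant factors (1,1,1,1,1,1,1,1,1).

Boundary ∂_2: C_2 → C_1 maps a triangle to the signed sum of its edges. For instance
  ∂bgh = gh − bh + bg,
  ∂adj = dj − aj + ad.
As a 30×20 matrix over Z this has rank 20, with invariant factors (1,1,1,1,1,1,1,1,1,1,1,1,1,1,1,1,1,1,1,2).

Now H_k = ker ∂_k / im ∂_{k+1}, so:

  H_0: rank C_0 − rank ∂_1 = 10 − 9 = 1, and the invariant factors of ∂_1 are all 1, so H_0 = Z.
  H_1: rank ker ∂_1 − rank ∂_2 = (30 − 9) − 20 = 1, and ∂_2 has invariant factor 2 > 1, so H_1 = Z ⊕ Z/2Z.
  H_2: rank ker ∂_2 − rank ∂_3 = (20 − 20) − 0 = 0, and there is no ∂_3, so H_2 = 0.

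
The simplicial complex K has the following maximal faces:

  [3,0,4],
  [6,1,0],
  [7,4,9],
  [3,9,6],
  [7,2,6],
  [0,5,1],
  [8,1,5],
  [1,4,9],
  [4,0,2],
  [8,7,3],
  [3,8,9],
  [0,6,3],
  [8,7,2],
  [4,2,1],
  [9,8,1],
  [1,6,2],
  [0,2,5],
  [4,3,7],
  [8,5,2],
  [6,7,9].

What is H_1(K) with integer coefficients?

Take the total order 0 < 1 < 2 < 3 < 4 < 5 < 6 < 7 < 8 < 9 on the vertex set. Then K (dimension 2) consists of the simplices:

  0-simplices (10): [0], [1], [2], [3], [4], [5], [6], [7], [8], [9]
  1-simplices (30): (30 of them)
  2-simplices (20): (20 of them)

so the chain groups are C_0 ≅ Z^10, C_1 ≅ Z^30, C_2 ≅ Z^20.

∂_1: C_1 → C_0 sends each edge [p,q] (with p < q) to q − p. For instance
  ∂[1,6] = [6] − [1].
The 10×30 boundary matrix has rank 9 and Smith normal form diag(1,1,1,1,1,1,1,1,1).

Boundary ∂_2: C_2 → C_1 acts by ∂[p,q,r] = [q,r] − [p,r] + [p,q]. For instance
  ∂[3,6,9] = [6,9] − [3,9] + [3,6],
  ∂[0,2,5] = [2,5] − [0,5] + [0,2].
As a 30×20 matrix over Z this has rank 20, with invariant factors (1,1,1,1,1,1,1,1,1,1,1,1,1,1,1,1,1,1,1,2).

Now H_k = ker ∂_k / im ∂_{k+1}, so:

  H_1: rank ker ∂_1 − rank ∂_2 = (30 − 9) − 20 = 1, and ∂_2 has invariant factor 2 > 1, so H_1 ≅ Z ⊕ Z/2Z.

(K is a triangulation of the Klein bottle.)

H_1 ≅ Z ⊕ Z/2Z.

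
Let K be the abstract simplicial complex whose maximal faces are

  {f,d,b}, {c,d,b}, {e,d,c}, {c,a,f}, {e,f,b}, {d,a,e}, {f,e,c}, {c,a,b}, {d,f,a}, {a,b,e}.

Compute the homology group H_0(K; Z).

H_0 ≅ Z.

Order the vertices as a < b < c < d < e < f. Listing each simplex with vertices in this order, K has dimension 2 with simplices:

  0-simplices (6): a, b, c, d, e, f
  1-simplices (15): ab, ac, ad, ae, af, bc, bd, be, bf, cd, ce, cf, de, df, ef
  2-simplices (10): abc, abe, acf, ade, adf, bcd, bdf, bef, cde, cef

so the chain groups are C_0 ≅ Z^6, C_1 ≅ Z^15, C_2 ≅ Z^10.

∂_1: C_1 → C_0 maps an edge to its endpoints' difference, ∂[p,q] = q − p. For instance
  ∂bd = d − b.
As a 6×15 matrix over Z this has rank 5, with invariant factors (1,1,1,1,1).

Boundary ∂_2: C_2 → C_1 acts by ∂[p,q,r] = [q,r] − [p,r] + [p,q]. For instance
  ∂bef = ef − bf + be,
  ∂cde = de − ce + cd.
The 15×10 boundary matrix has rank 10 and Smith normal form diag(1,1,1,1,1,1,1,1,1,2).

Computing H_k = (kernel of ∂_k) / (image of ∂_{k+1}):

  H_0: rank C_0 − rank ∂_1 = 6 − 5 = 1, and the invariant factors of ∂_1 are all 1, so H_0 = Z.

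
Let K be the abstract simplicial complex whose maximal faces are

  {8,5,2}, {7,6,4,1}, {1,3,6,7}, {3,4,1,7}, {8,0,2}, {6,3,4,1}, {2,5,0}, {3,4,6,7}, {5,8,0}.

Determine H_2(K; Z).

Order the vertices as 0 < 1 < 2 < 3 < 4 < 5 < 6 < 7 < 8. Listing each simplex with vertices in this order, K has dimension 3 with simplices:

  0-simplices (9): [0], [1], [2], [3], [4], [5], [6], [7], [8]
  1-simplices (16): [0,2], [0,5], [0,8], [1,3], [1,4], [1,6], [1,7], [2,5], [2,8], [3,4], [3,6], [3,7], [4,6], [4,7], [5,8], [6,7]
  2-simplices (14): [0,2,5], [0,2,8], [0,5,8], [1,3,4], [1,3,6], [1,3,7], [1,4,6], [1,4,7], [1,6,7], [2,5,8], [3,4,6], [3,4,7], [3,6,7], [4,6,7]
  3-simplices (5): [1,3,4,6], [1,3,4,7], [1,3,6,7], [1,4,6,7], [3,4,6,7]

so the chain groups are C_0 ≅ Z^9, C_1 ≅ Z^16, C_2 ≅ Z^14, C_3 ≅ Z^5.

Boundary ∂_1: C_1 → C_0 is given by ∂[p,q] = [q] − [p].
This gives a 9×16 integer matrix of rank 7; reducing to Smith normal form yields diagonal entries (1,1,1,1,1,1,1).

Boundary ∂_2: C_2 → C_1 maps a triangle to the signed sum of its edges. For instance
  ∂[1,4,6] = [4,6] − [1,6] + [1,4],
  ∂[1,3,6] = [3,6] − [1,6] + [1,3].
The 16×14 boundary matrix has rank 9 and Smith normal form diag(1,1,1,1,1,1,1,1,1).

Boundary ∂_3: C_3 → C_2 sends each 3-simplex σ to the alternating sum Σ_i (−1)^i (σ with its i-th vertex removed). For instance
  ∂[1,3,4,7] = [3,4,7] − [1,4,7] + [1,3,7] − [1,3,4],
  ∂[1,3,6,7] = [3,6,7] − [1,6,7] + [1,3,7] − [1,3,6].
As a 14×5 matrix over Z this has rank 4, with invariant factors (1,1,1,1).

Reading off H_k = ker ∂_k / im ∂_{k+1}:

  H_2: rank ker ∂_2 − rank ∂_3 = (14 − 9) − 4 = 1, and the invariant factors of ∂_3 are all 1, so H_2 ≅ Z.

H_2 = Z.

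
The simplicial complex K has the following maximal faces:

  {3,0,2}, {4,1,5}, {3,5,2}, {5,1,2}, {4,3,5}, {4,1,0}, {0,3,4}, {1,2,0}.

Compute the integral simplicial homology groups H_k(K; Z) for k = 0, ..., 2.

H_0 ≅ Z,  H_1 = 0,  H_2 ≅ Z.

Order the vertices as 0 < 1 < 2 < 3 < 4 < 5. Listing each simplex with vertices in this order, K has dimension 2 with simplices:

  0-simplices (6): [0], [1], [2], [3], [4], [5]
  1-simplices (12): [0,1], [0,2], [0,3], [0,4], [1,2], [1,4], [1,5], [2,3], [2,5], [3,4], [3,5], [4,5]
  2-simplices (8): [0,1,2], [0,1,4], [0,2,3], [0,3,4], [1,2,5], [1,4,5], [2,3,5], [3,4,5]

giving chain groups C_0 ≅ Z^6, C_1 ≅ Z^12, C_2 ≅ Z^8.

Boundary ∂_1: C_1 → C_0 maps an edge to its endpoints' difference, ∂[p,q] = q − p. For instance
  ∂[3,5] = [5] − [3].
As a 6×12 matrix over Z this has rank 5, with invariant factors (1,1,1,1,1).

The boundary map ∂_2: C_2 → C_1 acts by ∂[p,q,r] = [q,r] − [p,r] + [p,q]. For instance
  ∂[2,3,5] = [3,5] − [2,5] + [2,3],
  ∂[1,2,5] = [2,5] − [1,5] + [1,2].
The resulting 12×8 matrix has rank 7, and its Smith normal form has invariant factors (1,1,1,1,1,1,1).

Now H_k = ker ∂_k / im ∂_{k+1}, so:

  H_0: rank C_0 − rank ∂_1 = 6 − 5 = 1, and the invariant factors of ∂_1 are all 1, so H_0 ≅ Z.
  H_1: rank ker ∂_1 − rank ∂_2 = (12 − 5) − 7 = 0, and the invariant factors of ∂_2 are all 1, so H_1 ≅ 0.
  H_2: rank ker ∂_2 − rank ∂_3 = (8 − 7) − 0 = 1, and there is no ∂_3, so H_2 ≅ Z.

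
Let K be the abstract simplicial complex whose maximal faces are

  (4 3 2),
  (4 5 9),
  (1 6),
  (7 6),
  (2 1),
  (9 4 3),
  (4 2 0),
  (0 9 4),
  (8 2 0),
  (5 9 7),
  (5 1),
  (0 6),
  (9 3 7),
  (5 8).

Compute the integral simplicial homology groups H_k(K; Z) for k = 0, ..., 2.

H_0 ≅ Z,  H_1 ≅ Z^4,  H_2 = 0.

Fix the vertex order 0 < 1 < 2 < 3 < 4 < 5 < 6 < 7 < 8 < 9 and write every simplex with vertices in increasing order. Then dim K = 2 and the simplices of K are:

  0-simplices (10): [0], [1], [2], [3], [4], [5], [6], [7], [8], [9]
  1-simplices (21): [0,2], [0,4], [0,6], [0,8], [0,9], [1,2], [1,5], [1,6], [2,3], [2,4], [2,8], [3,4], [3,7], [3,9], [4,5], [4,9], [5,7], [5,8], [5,9], [6,7], [7,9]
  2-simplices (8): [0,2,4], [0,2,8], [0,4,9], [2,3,4], [3,4,9], [3,7,9], [4,5,9], [5,7,9]

so the chain groups are C_0 ≅ Z^10, C_1 ≅ Z^21, C_2 ≅ Z^8.

Boundary ∂_1: C_1 → C_0 is given by ∂[p,q] = [q] − [p]. For instance
  ∂[2,4] = [4] − [2].
The resulting 10×21 matrix has rank 9, and its Smith normal form has invariant factors (1,1,1,1,1,1,1,1,1).

Boundary ∂_2: C_2 → C_1 acts by ∂[p,q,r] = [q,r] − [p,r] + [p,q]. For instance
  ∂[2,3,4] = [3,4] − [2,4] + [2,3],
  ∂[4,5,9] = [5,9] − [4,9] + [4,5].
This gives a 21×8 integer matrix of rank 8; reducing to Smith normal form yields diagonal entries (1,1,1,1,1,1,1,1).

Now H_k = ker ∂_k / im ∂_{k+1}, so:

  H_0: rank C_0 − rank ∂_1 = 10 − 9 = 1, and the invariant factors of ∂_1 are all 1, so H_0 ≅ Z.
  H_1: rank ker ∂_1 − rank ∂_2 = (21 − 9) − 8 = 4, and the invariant factors of ∂_2 are all 1, so H_1 ≅ Z^4.
  H_2: rank ker ∂_2 − rank ∂_3 = (8 − 8) − 0 = 0, and there is no ∂_3, so H_2 ≅ 0.

As a check, the Euler characteristic is 10 − 21 + 8 = -3, which agrees with 1 − 4 + 0 = -3.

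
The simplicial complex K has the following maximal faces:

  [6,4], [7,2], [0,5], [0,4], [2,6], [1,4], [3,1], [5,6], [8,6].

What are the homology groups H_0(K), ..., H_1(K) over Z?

H_0 = Z,  H_1 = Z.

K has 9 vertices, 9 edges.
rank ∂_0 = 0, rank ∂_1 = 8 ⇒ b_0 = 9 − 0 − 8 = 1; all invariant factors of ∂_1 are 1 so no torsion. So H_0 = Z.
rank ∂_1 = 8, rank ∂_2 = 0 ⇒ b_1 = 9 − 8 − 0 = 1. So H_1 = Z.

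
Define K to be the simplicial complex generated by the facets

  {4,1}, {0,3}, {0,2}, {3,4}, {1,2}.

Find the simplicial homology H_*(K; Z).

Take the total order 0 < 1 < 2 < 3 < 4 on the vertex set. Then K (dimension 1) consists of the simplices:

  0-simplices (5): [0], [1], [2], [3], [4]
  1-simplices (5): [0,2], [0,3], [1,2], [1,4], [3,4]

so the chain groups are C_0 ≅ Z^5, C_1 ≅ Z^5.

∂_1: C_1 → C_0 is given by ∂[p,q] = [q] − [p].
This gives a 5×5 integer matrix of rank 4; reducing to Smith normal form yields diagonal entries (1,1,1,1).

Computing H_k = (kernel of ∂_k) / (image of ∂_{k+1}):

  H_0: rank C_0 − rank ∂_1 = 5 − 4 = 1, and the invariant factors of ∂_1 are all 1, so H_0 = Z.
  H_1: rank ker ∂_1 − rank ∂_2 = (5 − 4) − 0 = 1, and there is no ∂_2, so H_1 = Z.

As a check, the Euler characteristic is 5 − 5 = 0, which agrees with 1 − 1 = 0.
(K is a triangulation of the circle S^1.)

H_0 = Z,  H_1 = Z.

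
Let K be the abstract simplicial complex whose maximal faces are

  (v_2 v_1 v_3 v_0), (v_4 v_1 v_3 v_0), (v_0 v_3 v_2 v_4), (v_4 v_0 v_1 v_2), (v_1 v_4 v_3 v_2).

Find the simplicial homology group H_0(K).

H_0 ≅ Z.

Order the vertices as v_0 < v_1 < v_2 < v_3 < v_4. Listing each simplex with vertices in this order, K has dimension 3 with simplices:

  0-simplices (5): [v_0], [v_1], [v_2], [v_3], [v_4]
  1-simplices (10): [v_0,v_1], [v_0,v_2], [v_0,v_3], [v_0,v_4], [v_1,v_2], [v_1,v_3], [v_1,v_4], [v_2,v_3], [v_2,v_4], [v_3,v_4]
  2-simplices (10): [v_0,v_1,v_2], [v_0,v_1,v_3], [v_0,v_1,v_4], [v_0,v_2,v_3], [v_0,v_2,v_4], [v_0,v_3,v_4], [v_1,v_2,v_3], [v_1,v_2,v_4], [v_1,v_3,v_4], [v_2,v_3,v_4]
  3-simplices (5): [v_0,v_1,v_2,v_3], [v_0,v_1,v_2,v_4], [v_0,v_1,v_3,v_4], [v_0,v_2,v_3,v_4], [v_1,v_2,v_3,v_4]

so the chain groups are C_0 ≅ Z^5, C_1 ≅ Z^10, C_2 ≅ Z^10, C_3 ≅ Z^5.

Boundary ∂_1: C_1 → C_0 maps an edge to its endpoints' difference, ∂[p,q] = q − p.
As a 5×10 matrix over Z this has rank 4, with invariant factors (1,1,1,1).

∂_2: C_2 → C_1 sends each 2-simplex [p,q,r] to [q,r] − [p,r] + [p,q]. For instance
  ∂[v_1,v_3,v_4] = [v_3,v_4] − [v_1,v_4] + [v_1,v_3],
  ∂[v_0,v_1,v_4] = [v_1,v_4] − [v_0,v_4] + [v_0,v_1].
The resulting 10×10 matrix has rank 6, and its Smith normal form has invariant factors (1,1,1,1,1,1).

Boundary ∂_3: C_3 → C_2 sends each 3-simplex σ to the alternating sum Σ_i (−1)^i (σ with its i-th vertex removed). For instance
  ∂[v_0,v_1,v_2,v_4] = [v_1,v_2,v_4] − [v_0,v_2,v_4] + [v_0,v_1,v_4] − [v_0,v_1,v_2],
  ∂[v_0,v_2,v_3,v_4] = [v_2,v_3,v_4] − [v_0,v_3,v_4] + [v_0,v_2,v_4] − [v_0,v_2,v_3].
The 10×5 boundary matrix has rank 4 and Smith normal form diag(1,1,1,1).

Now H_k = ker ∂_k / im ∂_{k+1}, so:

  H_0: rank C_0 − rank ∂_1 = 5 − 4 = 1, and the invariant factors of ∂_1 are all 1, so H_0 ≅ Z.

(K is a triangulation of the 3-sphere S^3.)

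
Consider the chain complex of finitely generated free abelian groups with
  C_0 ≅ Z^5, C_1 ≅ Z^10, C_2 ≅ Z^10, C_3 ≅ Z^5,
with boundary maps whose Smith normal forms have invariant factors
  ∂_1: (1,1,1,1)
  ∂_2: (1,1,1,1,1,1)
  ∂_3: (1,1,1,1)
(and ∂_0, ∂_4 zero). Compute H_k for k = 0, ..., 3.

H_0 = Z,  H_1 = 0,  H_2 = 0,  H_3 = Z.

H_0: b_0 = 5 − 0 − 4 = 1; torsion from ∂_1 factors > 1: none. So H_0 = Z.
H_1: b_1 = 10 − 4 − 6 = 0; torsion from ∂_2 factors > 1: none. So H_1 = 0.
H_2: b_2 = 10 − 6 − 4 = 0; torsion from ∂_3 factors > 1: none. So H_2 = 0.
H_3: b_3 = 5 − 4 − 0 = 1; torsion from ∂_4 factors > 1: none. So H_3 = Z.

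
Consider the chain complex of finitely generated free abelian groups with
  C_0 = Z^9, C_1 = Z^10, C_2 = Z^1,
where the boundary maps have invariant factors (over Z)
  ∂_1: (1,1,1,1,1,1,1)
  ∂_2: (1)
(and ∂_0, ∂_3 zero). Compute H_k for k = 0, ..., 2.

H_0: b_0 = 9 − 0 − 7 = 2; torsion from ∂_1 factors > 1: none. So H_0 ≅ Z^2.
H_1: b_1 = 10 − 7 − 1 = 2; torsion from ∂_2 factors > 1: none. So H_1 ≅ Z^2.
H_2: b_2 = 1 − 1 − 0 = 0; torsion from ∂_3 factors > 1: none. So H_2 ≅ 0.

H_0 ≅ Z^2,  H_1 ≅ Z^2,  H_2 = 0.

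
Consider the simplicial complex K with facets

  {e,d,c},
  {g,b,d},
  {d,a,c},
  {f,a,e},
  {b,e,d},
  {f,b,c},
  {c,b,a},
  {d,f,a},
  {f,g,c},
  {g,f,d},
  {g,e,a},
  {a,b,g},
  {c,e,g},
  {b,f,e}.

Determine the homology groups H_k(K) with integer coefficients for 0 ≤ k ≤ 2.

H_0 ≅ Z,  H_1 ≅ Z^2,  H_2 ≅ Z.

Fix the vertex order a < b < c < d < e < f < g and write every simplex with vertices in increasing order. Then dim K = 2 and the simplices of K are:

  0-simplices (7): a, b, c, d, e, f, g
  1-simplices (21): ab, ac, ad, ae, af, ag, bc, bd, be, bf, bg, cd, ce, cf, cg, de, df, dg, ef, eg, fg
  2-simplices (14): abc, abg, acd, adf, aef, aeg, bcf, bde, bdg, bef, cde, ceg, cfg, dfg

giving chain groups C_0 ≅ Z^7, C_1 ≅ Z^21, C_2 ≅ Z^14.

Boundary ∂_1: C_1 → C_0 maps an edge to its endpoints' difference, ∂[p,q] = q − p.
As a 7×21 matrix over Z this has rank 6, with invariant factors (1,1,1,1,1,1).

∂_2: C_2 → C_1 sends each 2-simplex [p,q,r] to [q,r] − [p,r] + [p,q]. For instance
  ∂bcf = cf − bf + bc,
  ∂cde = de − ce + cd.
This gives a 21×14 integer matrix of rank 13; reducing to Smith normal form yields diagonal entries (1,1,1,1,1,1,1,1,1,1,1,1,1).

Now H_k = ker ∂_k / im ∂_{k+1}, so:

  H_0: rank C_0 − rank ∂_1 = 7 − 6 = 1, and the invariant factors of ∂_1 are all 1, so H_0 = Z.
  H_1: rank ker ∂_1 − rank ∂_2 = (21 − 6) − 13 = 2, and the invariant factors of ∂_2 are all 1, so H_1 = Z^2.
  H_2: rank ker ∂_2 − rank ∂_3 = (14 − 13) − 0 = 1, and there is no ∂_3, so H_2 = Z.

As a check, the Euler characteristic is 7 − 21 + 14 = 0, which agrees with 1 − 2 + 1 = 0.
(K is a triangulation of the torus T^2.)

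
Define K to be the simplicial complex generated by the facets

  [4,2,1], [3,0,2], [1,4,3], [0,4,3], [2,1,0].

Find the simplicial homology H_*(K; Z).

Order the vertices as 0 < 1 < 2 < 3 < 4. Listing each simplex with vertices in this order, K has dimension 2 with simplices:

  0-simplices (5): [0], [1], [2], [3], [4]
  1-simplices (10): [0,1], [0,2], [0,3], [0,4], [1,2], [1,3], [1,4], [2,3], [2,4], [3,4]
  2-simplices (5): [0,1,2], [0,2,3], [0,3,4], [1,2,4], [1,3,4]

so the chain groups are C_0 ≅ Z^5, C_1 ≅ Z^10, C_2 ≅ Z^5.

The boundary map ∂_1: C_1 → C_0 sends each edge [p,q] (with p < q) to q − p. For instance
  ∂[2,3] = [3] − [2].
As a 5×10 matrix over Z this has rank 4, with invariant factors (1,1,1,1).

∂_2: C_2 → C_1 acts by ∂[p,q,r] = [q,r] − [p,r] + [p,q]. For instance
  ∂[1,3,4] = [3,4] − [1,4] + [1,3],
  ∂[0,1,2] = [1,2] − [0,2] + [0,1].
As a 10×5 matrix over Z this has rank 5, with invariant factors (1,1,1,1,1).

Reading off H_k = ker ∂_k / im ∂_{k+1}:

  H_0: rank C_0 − rank ∂_1 = 5 − 4 = 1, and the invariant factors of ∂_1 are all 1, so H_0 ≅ Z.
  H_1: rank ker ∂_1 − rank ∂_2 = (10 − 4) − 5 = 1, and the invariant factors of ∂_2 are all 1, so H_1 ≅ Z.
  H_2: rank ker ∂_2 − rank ∂_3 = (5 − 5) − 0 = 0, and there is no ∂_3, so H_2 ≅ 0.

As a check, the Euler characteristic is 5 − 10 + 5 = 0, which agrees with 1 − 1 + 0 = 0.

H_0 = Z,  H_1 = Z,  H_2 = 0.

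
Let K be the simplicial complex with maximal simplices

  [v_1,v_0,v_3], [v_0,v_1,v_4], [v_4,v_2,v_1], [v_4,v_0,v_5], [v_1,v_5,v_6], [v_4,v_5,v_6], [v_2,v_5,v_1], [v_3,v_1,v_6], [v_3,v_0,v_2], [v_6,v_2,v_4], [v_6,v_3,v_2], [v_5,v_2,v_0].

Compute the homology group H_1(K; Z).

Fix the vertex order v_0 < v_1 < v_2 < v_3 < v_4 < v_5 < v_6 and write every simplex with vertices in increasing order. Then dim K = 2 and the simplices of K are:

  0-simplices (7): [v_0], [v_1], [v_2], [v_3], [v_4], [v_5], [v_6]
  1-simplices (18): (18 of them)
  2-simplices (12): (12 of them)

Hence C_0 ≅ Z^7, C_1 ≅ Z^18, C_2 ≅ Z^12.

The boundary map ∂_1: C_1 → C_0 sends each edge [p,q] (with p < q) to q − p. For instance
  ∂[v_4,v_6] = [v_6] − [v_4].
This gives a 7×18 integer matrix of rank 6; reducing to Smith normal form yields diagonal entries (1,1,1,1,1,1).

The boundary map ∂_2: C_2 → C_1 maps a triangle to the signed sum of its edges. For instance
  ∂[v_1,v_5,v_6] = [v_5,v_6] − [v_1,v_6] + [v_1,v_5],
  ∂[v_0,v_2,v_5] = [v_2,v_5] − [v_0,v_5] + [v_0,v_2].
The resulting 18×12 matrix has rank 12, and its Smith normal form has invariant factors (1,1,1,1,1,1,1,1,1,1,1,2).

Now H_k = ker ∂_k / im ∂_{k+1}, so:

  H_1: rank ker ∂_1 − rank ∂_2 = (18 − 6) − 12 = 0, and ∂_2 has invariant factor 2 > 1, so H_1 ≅ Z/2Z.

(K is a triangulation of the real projective plane RP^2.)

H_1 ≅ Z/2Z.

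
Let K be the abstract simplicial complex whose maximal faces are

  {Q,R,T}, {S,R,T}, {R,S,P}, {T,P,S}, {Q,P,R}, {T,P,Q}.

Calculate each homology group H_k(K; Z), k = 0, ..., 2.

H_0 ≅ Z,  H_1 = 0,  H_2 ≅ Z.

Fix the vertex order P < Q < R < S < T and write every simplex with vertices in increasing order. Then dim K = 2 and the simplices of K are:

  0-simplices (5): P, Q, R, S, T
  1-simplices (9): PQ, PR, PS, PT, QR, QT, RS, RT, ST
  2-simplices (6): PQR, PQT, PRS, PST, QRT, RST

giving chain groups C_0 ≅ Z^5, C_1 ≅ Z^9, C_2 ≅ Z^6.

The boundary map ∂_1: C_1 → C_0 is given by ∂[p,q] = [q] − [p]. For instance
  ∂QR = R − Q.
This gives a 5×9 integer matrix of rank 4; reducing to Smith normal form yields diagonal entries (1,1,1,1).

Boundary ∂_2: C_2 → C_1 sends each 2-simplex [p,q,r] to [q,r] − [p,r] + [p,q]. For instance
  ∂PST = ST − PT + PS,
  ∂PQR = QR − PR + PQ.
This gives a 9×6 integer matrix of rank 5; reducing to Smith normal form yields diagonal entries (1,1,1,1,1).

Reading off H_k = ker ∂_k / im ∂_{k+1}:

  H_0: rank C_0 − rank ∂_1 = 5 − 4 = 1, and the invariant factors of ∂_1 are all 1, so H_0 ≅ Z.
  H_1: rank ker ∂_1 − rank ∂_2 = (9 − 4) − 5 = 0, and the invariant factors of ∂_2 are all 1, so H_1 ≅ 0.
  H_2: rank ker ∂_2 − rank ∂_3 = (6 − 5) − 0 = 1, and there is no ∂_3, so H_2 ≅ Z.

As a check, the Euler characteristic is 5 − 9 + 6 = 2, which agrees with 1 − 0 + 1 = 2.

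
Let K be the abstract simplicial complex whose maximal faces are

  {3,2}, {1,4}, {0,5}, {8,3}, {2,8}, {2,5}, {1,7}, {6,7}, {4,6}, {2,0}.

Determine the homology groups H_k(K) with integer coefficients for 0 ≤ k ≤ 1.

H_0 ≅ Z^2,  H_1 ≅ Z^3.

Fix the vertex order 0 < 1 < 2 < 3 < 4 < 5 < 6 < 7 < 8 and write every simplex with vertices in increasing order. Then dim K = 1 and the simplices of K are:

  0-simplices (9): [0], [1], [2], [3], [4], [5], [6], [7], [8]
  1-simplices (10): [0,2], [0,5], [1,4], [1,7], [2,3], [2,5], [2,8], [3,8], [4,6], [6,7]

Hence C_0 ≅ Z^9, C_1 ≅ Z^10.

The boundary map ∂_1: C_1 → C_0 is given by ∂[p,q] = [q] − [p]. For instance
  ∂[2,3] = [3] − [2].
The resulting 9×10 matrix has rank 7, and its Smith normal form has invariant factors (1,1,1,1,1,1,1).

Computing H_k = (kernel of ∂_k) / (image of ∂_{k+1}):

  H_0: rank C_0 − rank ∂_1 = 9 − 7 = 2, and the invariant factors of ∂_1 are all 1, so H_0 = Z^2.
  H_1: rank ker ∂_1 − rank ∂_2 = (10 − 7) − 0 = 3, and there is no ∂_2, so H_1 = Z^3.

As a check, the Euler characteristic is 9 − 10 = -1, which agrees with 2 − 3 = -1.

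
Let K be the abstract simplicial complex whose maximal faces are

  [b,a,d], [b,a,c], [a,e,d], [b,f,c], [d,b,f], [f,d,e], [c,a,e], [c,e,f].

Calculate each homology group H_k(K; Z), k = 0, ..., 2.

Fix the vertex order a < b < c < d < e < f and write every simplex with vertices in increasing order. Then dim K = 2 and the simplices of K are:

  0-simplices (6): a, b, c, d, e, f
  1-simplices (12): ab, ac, ad, ae, bc, bd, bf, ce, cf, de, df, ef
  2-simplices (8): abc, abd, ace, ade, bcf, bdf, cef, def

so the chain groups are C_0 ≅ Z^6, C_1 ≅ Z^12, C_2 ≅ Z^8.

The boundary map ∂_1: C_1 → C_0 maps an edge to its endpoints' difference, ∂[p,q] = q − p.
This gives a 6×12 integer matrix of rank 5; reducing to Smith normal form yields diagonal entries (1,1,1,1,1).

Boundary ∂_2: C_2 → C_1 sends each 2-simplex [p,q,r] to [q,r] − [p,r] + [p,q]. For instance
  ∂abc = bc − ac + ab,
  ∂ade = de − ae + ad.
The resulting 12×8 matrix has rank 7, and its Smith normal form has invariant factors (1,1,1,1,1,1,1).

Reading off H_k = ker ∂_k / im ∂_{k+1}:

  H_0: rank C_0 − rank ∂_1 = 6 − 5 = 1, and the invariant factors of ∂_1 are all 1, so H_0 = Z.
  H_1: rank ker ∂_1 − rank ∂_2 = (12 − 5) − 7 = 0, and the invariant factors of ∂_2 are all 1, so H_1 = 0.
  H_2: rank ker ∂_2 − rank ∂_3 = (8 − 7) − 0 = 1, and there is no ∂_3, so H_2 = Z.

H_0 ≅ Z,  H_1 = 0,  H_2 ≅ Z.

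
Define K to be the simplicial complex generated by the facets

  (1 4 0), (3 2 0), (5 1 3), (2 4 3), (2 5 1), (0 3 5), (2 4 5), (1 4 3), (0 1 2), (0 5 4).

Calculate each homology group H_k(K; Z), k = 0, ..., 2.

H_0 = Z,  H_1 = Z/2Z,  H_2 = 0.

K has 6 vertices, 15 edges, 10 triangles.
rank ∂_0 = 0, rank ∂_1 = 5 ⇒ b_0 = 6 − 0 − 5 = 1; all invariant factors of ∂_1 are 1 so no torsion. So H_0 = Z.
rank ∂_1 = 5, rank ∂_2 = 10 ⇒ b_1 = 15 − 5 − 10 = 0; ∂_2 has invariant factor(s) [2] giving torsion. So H_1 = Z/2Z.
rank ∂_2 = 10, rank ∂_3 = 0 ⇒ b_2 = 10 − 10 − 0 = 0. So H_2 = 0.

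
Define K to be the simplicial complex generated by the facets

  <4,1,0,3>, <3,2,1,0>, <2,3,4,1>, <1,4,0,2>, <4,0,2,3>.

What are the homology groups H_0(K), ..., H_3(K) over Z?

Order the vertices as 0 < 1 < 2 < 3 < 4. Listing each simplex with vertices in this order, K has dimension 3 with simplices:

  0-simplices (5): [0], [1], [2], [3], [4]
  1-simplices (10): [0,1], [0,2], [0,3], [0,4], [1,2], [1,3], [1,4], [2,3], [2,4], [3,4]
  2-simplices (10): [0,1,2], [0,1,3], [0,1,4], [0,2,3], [0,2,4], [0,3,4], [1,2,3], [1,2,4], [1,3,4], [2,3,4]
  3-simplices (5): [0,1,2,3], [0,1,2,4], [0,1,3,4], [0,2,3,4], [1,2,3,4]

Hence C_0 ≅ Z^5, C_1 ≅ Z^10, C_2 ≅ Z^10, C_3 ≅ Z^5.

Boundary ∂_1: C_1 → C_0 sends each edge [p,q] (with p < q) to q − p.
The resulting 5×10 matrix has rank 4, and its Smith normal form has invariant factors (1,1,1,1).

Boundary ∂_2: C_2 → C_1 acts by ∂[p,q,r] = [q,r] − [p,r] + [p,q]. For instance
  ∂[0,3,4] = [3,4] − [0,4] + [0,3],
  ∂[0,2,4] = [2,4] − [0,4] + [0,2].
The resulting 10×10 matrix has rank 6, and its Smith normal form has invariant factors (1,1,1,1,1,1).

Boundary ∂_3: C_3 → C_2 sends each 3-simplex σ to the alternating sum Σ_i (−1)^i (σ with its i-th vertex removed). For instance
  ∂[0,1,3,4] = [1,3,4] − [0,3,4] + [0,1,4] − [0,1,3],
  ∂[0,2,3,4] = [2,3,4] − [0,3,4] + [0,2,4] − [0,2,3].
The resulting 10×5 matrix has rank 4, and its Smith normal form has invariant factors (1,1,1,1).

Now H_k = ker ∂_k / im ∂_{k+1}, so:

  H_0: rank C_0 − rank ∂_1 = 5 − 4 = 1, and the invariant factors of ∂_1 are all 1, so H_0 = Z.
  H_1: rank ker ∂_1 − rank ∂_2 = (10 − 4) − 6 = 0, and the invariant factors of ∂_2 are all 1, so H_1 = 0.
  H_2: rank ker ∂_2 − rank ∂_3 = (10 − 6) − 4 = 0, and the invariant factors of ∂_3 are all 1, so H_2 = 0.
  H_3: rank ker ∂_3 − rank ∂_4 = (5 − 4) − 0 = 1, and there is no ∂_4, so H_3 = Z.

H_0 ≅ Z,  H_1 = 0,  H_2 = 0,  H_3 ≅ Z.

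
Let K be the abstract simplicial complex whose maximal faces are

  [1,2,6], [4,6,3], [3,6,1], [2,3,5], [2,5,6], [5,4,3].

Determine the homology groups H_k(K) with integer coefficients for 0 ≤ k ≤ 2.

H_0 ≅ Z,  H_1 ≅ Z,  H_2 = 0.

K has 6 vertices, 12 edges, 6 triangles.
rank ∂_0 = 0, rank ∂_1 = 5 ⇒ b_0 = 6 − 0 − 5 = 1; all invariant factors of ∂_1 are 1 so no torsion. So H_0 = Z.
rank ∂_1 = 5, rank ∂_2 = 6 ⇒ b_1 = 12 − 5 − 6 = 1; all invariant factors of ∂_2 are 1 so no torsion. So H_1 = Z.
rank ∂_2 = 6, rank ∂_3 = 0 ⇒ b_2 = 6 − 6 − 0 = 0. So H_2 = 0.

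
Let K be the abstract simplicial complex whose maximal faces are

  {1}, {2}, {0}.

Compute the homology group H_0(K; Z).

We work with the vertex ordering 0 < 1 < 2. The simplices of K, each written with vertices in increasing order, are:

  0-simplices (3): [0], [1], [2]

giving chain groups C_0 ≅ Z^3.

Reading off H_k = ker ∂_k / im ∂_{k+1}:

  H_0: rank C_0 − rank ∂_1 = 3 − 0 = 3, and there is no ∂_1, so H_0 = Z^3.

H_0 ≅ Z^3.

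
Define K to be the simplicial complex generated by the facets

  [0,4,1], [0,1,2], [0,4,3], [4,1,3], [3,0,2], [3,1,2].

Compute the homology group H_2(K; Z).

H_2 ≅ Z.

Fix the vertex order 0 < 1 < 2 < 3 < 4 and write every simplex with vertices in increasing order. Then dim K = 2 and the simplices of K are:

  0-simplices (5): [0], [1], [2], [3], [4]
  1-simplices (9): [0,1], [0,2], [0,3], [0,4], [1,2], [1,3], [1,4], [2,3], [3,4]
  2-simplices (6): [0,1,2], [0,1,4], [0,2,3], [0,3,4], [1,2,3], [1,3,4]

giving chain groups C_0 ≅ Z^5, C_1 ≅ Z^9, C_2 ≅ Z^6.

The boundary map ∂_1: C_1 → C_0 maps an edge to its endpoints' difference, ∂[p,q] = q − p. For instance
  ∂[0,4] = [4] − [0].
The 5×9 boundary matrix has rank 4 and Smith normal form diag(1,1,1,1).

∂_2: C_2 → C_1 acts by ∂[p,q,r] = [q,r] − [p,r] + [p,q]. For instance
  ∂[0,1,2] = [1,2] − [0,2] + [0,1],
  ∂[0,2,3] = [2,3] − [0,3] + [0,2].
This gives a 9×6 integer matrix of rank 5; reducing to Smith normal form yields diagonal entries (1,1,1,1,1).

Computing H_k = (kernel of ∂_k) / (image of ∂_{k+1}):

  H_2: rank ker ∂_2 − rank ∂_3 = (6 − 5) − 0 = 1, and there is no ∂_3, so H_2 = Z.

(K is a triangulation of the 2-sphere S^2.)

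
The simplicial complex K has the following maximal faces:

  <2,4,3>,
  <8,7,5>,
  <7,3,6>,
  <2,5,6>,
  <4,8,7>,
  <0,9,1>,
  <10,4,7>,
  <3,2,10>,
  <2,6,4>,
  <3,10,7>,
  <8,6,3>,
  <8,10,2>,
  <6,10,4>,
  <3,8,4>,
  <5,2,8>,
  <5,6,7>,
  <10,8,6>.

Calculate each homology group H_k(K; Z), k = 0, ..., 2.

K has 11 vertices, 27 edges, 17 triangles.
rank ∂_0 = 0, rank ∂_1 = 9 ⇒ b_0 = 11 − 0 − 9 = 2; all invariant factors of ∂_1 are 1 so no torsion. So H_0 ≅ Z^2.
rank ∂_1 = 9, rank ∂_2 = 16 ⇒ b_1 = 27 − 9 − 16 = 2; all invariant factors of ∂_2 are 1 so no torsion. So H_1 ≅ Z^2.
rank ∂_2 = 16, rank ∂_3 = 0 ⇒ b_2 = 17 − 16 − 0 = 1. So H_2 ≅ Z.

H_0 ≅ Z^2,  H_1 ≅ Z^2,  H_2 ≅ Z.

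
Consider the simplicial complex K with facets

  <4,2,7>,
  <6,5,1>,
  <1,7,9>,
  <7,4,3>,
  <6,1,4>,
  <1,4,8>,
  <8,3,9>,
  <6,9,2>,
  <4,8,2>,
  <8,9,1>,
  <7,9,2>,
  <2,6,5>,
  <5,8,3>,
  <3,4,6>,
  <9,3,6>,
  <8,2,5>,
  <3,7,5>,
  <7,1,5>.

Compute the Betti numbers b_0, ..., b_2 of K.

b_0 = 1, b_1 = 2, b_2 = 1.

K has 9 vertices, 27 edges, 18 triangles.
rank ∂_0 = 0, rank ∂_1 = 8 ⇒ b_0 = 9 − 0 − 8 = 1; all invariant factors of ∂_1 are 1 so no torsion. So H_0 ≅ Z.
rank ∂_1 = 8, rank ∂_2 = 17 ⇒ b_1 = 27 − 8 − 17 = 2; all invariant factors of ∂_2 are 1 so no torsion. So H_1 ≅ Z^2.
rank ∂_2 = 17, rank ∂_3 = 0 ⇒ b_2 = 18 − 17 − 0 = 1. So H_2 ≅ Z.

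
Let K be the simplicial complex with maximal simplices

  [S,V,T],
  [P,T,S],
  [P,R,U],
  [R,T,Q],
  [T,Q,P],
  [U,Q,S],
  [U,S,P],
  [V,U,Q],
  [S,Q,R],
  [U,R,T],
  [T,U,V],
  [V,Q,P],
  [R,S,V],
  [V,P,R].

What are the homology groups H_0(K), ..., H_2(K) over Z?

H_0 = Z,  H_1 = Z^2,  H_2 = Z.

Take the total order P < Q < R < S < T < U < V on the vertex set. Then K (dimension 2) consists of the simplices:

  0-simplices (7): P, Q, R, S, T, U, V
  1-simplices (21): PQ, PR, PS, PT, PU, PV, QR, QS, QT, QU, QV, RS, RT, RU, RV, ST, SU, SV, TU, TV, UV
  2-simplices (14): PQT, PQV, PRU, PRV, PST, PSU, QRS, QRT, QSU, QUV, RSV, RTU, STV, TUV

Hence C_0 ≅ Z^7, C_1 ≅ Z^21, C_2 ≅ Z^14.

The boundary map ∂_1: C_1 → C_0 maps an edge to its endpoints' difference, ∂[p,q] = q − p.
The 7×21 boundary matrix has rank 6 and Smith normal form diag(1,1,1,1,1,1).

The boundary map ∂_2: C_2 → C_1 acts by ∂[p,q,r] = [q,r] − [p,r] + [p,q]. For instance
  ∂TUV = UV − TV + TU,
  ∂PSU = SU − PU + PS.
The 21×14 boundary matrix has rank 13 and Smith normal form diag(1,1,1,1,1,1,1,1,1,1,1,1,1).

Reading off H_k = ker ∂_k / im ∂_{k+1}:

  H_0: rank C_0 − rank ∂_1 = 7 − 6 = 1, and the invariant factors of ∂_1 are all 1, so H_0 ≅ Z.
  H_1: rank ker ∂_1 − rank ∂_2 = (21 − 6) − 13 = 2, and the invariant factors of ∂_2 are all 1, so H_1 ≅ Z^2.
  H_2: rank ker ∂_2 − rank ∂_3 = (14 − 13) − 0 = 1, and there is no ∂_3, so H_2 ≅ Z.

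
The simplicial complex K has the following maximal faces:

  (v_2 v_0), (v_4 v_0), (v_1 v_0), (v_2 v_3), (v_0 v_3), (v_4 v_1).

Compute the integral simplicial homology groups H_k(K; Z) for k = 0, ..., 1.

Take the total order v_0 < v_1 < v_2 < v_3 < v_4 on the vertex set. Then K (dimension 1) consists of the simplices:

  0-simplices (5): [v_0], [v_1], [v_2], [v_3], [v_4]
  1-simplices (6): [v_0,v_1], [v_0,v_2], [v_0,v_3], [v_0,v_4], [v_1,v_4], [v_2,v_3]

giving chain groups C_0 ≅ Z^5, C_1 ≅ Z^6.

The boundary map ∂_1: C_1 → C_0 sends each edge [p,q] (with p < q) to q − p. For instance
  ∂[v_1,v_4] = [v_4] − [v_1].
The 5×6 boundary matrix has rank 4 and Smith normal form diag(1,1,1,1).

From H_k ≅ ker(∂_k) / im(∂_{k+1}) we obtain:

  H_0: rank C_0 − rank ∂_1 = 5 − 4 = 1, and the invariant factors of ∂_1 are all 1, so H_0 ≅ Z.
  H_1: rank ker ∂_1 − rank ∂_2 = (6 − 4) − 0 = 2, and there is no ∂_2, so H_1 ≅ Z^2.

As a check, the Euler characteristic is 5 − 6 = -1, which agrees with 1 − 2 = -1.

H_0 ≅ Z,  H_1 ≅ Z^2.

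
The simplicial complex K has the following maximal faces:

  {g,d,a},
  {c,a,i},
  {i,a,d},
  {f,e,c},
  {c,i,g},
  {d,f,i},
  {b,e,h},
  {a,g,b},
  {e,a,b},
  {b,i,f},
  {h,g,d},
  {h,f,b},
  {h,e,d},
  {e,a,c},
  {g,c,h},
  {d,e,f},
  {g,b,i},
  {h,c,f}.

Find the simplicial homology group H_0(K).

K has 9 vertices, 27 edges, 18 triangles.
rank ∂_0 = 0, rank ∂_1 = 8 ⇒ b_0 = 9 − 0 − 8 = 1; all invariant factors of ∂_1 are 1 so no torsion. So H_0 ≅ Z.

H_0 = Z.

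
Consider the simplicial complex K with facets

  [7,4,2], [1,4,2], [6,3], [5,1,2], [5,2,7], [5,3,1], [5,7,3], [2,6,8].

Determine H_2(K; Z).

Take the total order 1 < 2 < 3 < 4 < 5 < 6 < 7 < 8 on the vertex set. Then K (dimension 2) consists of the simplices:

  0-simplices (8): [1], [2], [3], [4], [5], [6], [7], [8]
  1-simplices (15): [1,2], [1,3], [1,4], [1,5], [2,4], [2,5], [2,6], [2,7], [2,8], [3,5], [3,6], [3,7], [4,7], [5,7], [6,8]
  2-simplices (7): [1,2,4], [1,2,5], [1,3,5], [2,4,7], [2,5,7], [2,6,8], [3,5,7]

giving chain groups C_0 ≅ Z^8, C_1 ≅ Z^15, C_2 ≅ Z^7.

The boundary map ∂_1: C_1 → C_0 is given by ∂[p,q] = [q] − [p]. For instance
  ∂[3,5] = [5] − [3].
The resulting 8×15 matrix has rank 7, and its Smith normal form has invariant factors (1,1,1,1,1,1,1).

∂_2: C_2 → C_1 acts by ∂[p,q,r] = [q,r] − [p,r] + [p,q]. For instance
  ∂[1,2,5] = [2,5] − [1,5] + [1,2],
  ∂[1,2,4] = [2,4] − [1,4] + [1,2].
This gives a 15×7 integer matrix of rank 7; reducing to Smith normal form yields diagonal entries (1,1,1,1,1,1,1).

Reading off H_k = ker ∂_k / im ∂_{k+1}:

  H_2: rank ker ∂_2 − rank ∂_3 = (7 − 7) − 0 = 0, and there is no ∂_3, so H_2 = 0.

H_2 = 0.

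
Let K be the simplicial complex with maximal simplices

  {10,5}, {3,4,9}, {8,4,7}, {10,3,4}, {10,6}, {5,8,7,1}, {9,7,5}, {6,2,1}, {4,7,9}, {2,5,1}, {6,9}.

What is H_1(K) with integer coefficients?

Take the total order 1 < 2 < 3 < 4 < 5 < 6 < 7 < 8 < 9 < 10 on the vertex set. Then K (dimension 3) consists of the simplices:

  0-simplices (10): [1], [2], [3], [4], [5], [6], [7], [8], [9], [10]
  1-simplices (22): [1,2], [1,5], [1,6], [1,7], [1,8], [2,5], [2,6], [3,4], [3,9], [3,10], [4,7], [4,8], [4,9], [4,10], [5,7], [5,8], [5,9], [5,10], [6,9], [6,10], [7,8], [7,9]
  2-simplices (11): [1,2,5], [1,2,6], [1,5,7], [1,5,8], [1,7,8], [3,4,9], [3,4,10], [4,7,8], [4,7,9], [5,7,8], [5,7,9]
  3-simplices (1): [1,5,7,8]

so the chain groups are C_0 ≅ Z^10, C_1 ≅ Z^22, C_2 ≅ Z^11, C_3 ≅ Z^1.

The boundary map ∂_1: C_1 → C_0 maps an edge to its endpoints' difference, ∂[p,q] = q − p. For instance
  ∂[1,7] = [7] − [1].
This gives a 10×22 integer matrix of rank 9; reducing to Smith normal form yields diagonal entries (1,1,1,1,1,1,1,1,1).

∂_2: C_2 → C_1 maps a triangle to the signed sum of its edges. For instance
  ∂[1,2,5] = [2,5] − [1,5] + [1,2],
  ∂[1,7,8] = [7,8] − [1,8] + [1,7].
The 22×11 boundary matrix has rank 10 and Smith normal form diag(1,1,1,1,1,1,1,1,1,1).

Boundary ∂_3: C_3 → C_2 sends each 3-simplex σ to the alternating sum Σ_i (−1)^i (σ with its i-th vertex removed). For instance
  ∂[1,5,7,8] = [5,7,8] − [1,7,8] + [1,5,8] − [1,5,7].
The resulting 11×1 matrix has rank 1, and its Smith normal form has invariant factors (1).

Reading off H_k = ker ∂_k / im ∂_{k+1}:

  H_1: rank ker ∂_1 − rank ∂_2 = (22 − 9) − 10 = 3, and the invariant factors of ∂_2 are all 1, so H_1 ≅ Z^3.

H_1 ≅ Z^3.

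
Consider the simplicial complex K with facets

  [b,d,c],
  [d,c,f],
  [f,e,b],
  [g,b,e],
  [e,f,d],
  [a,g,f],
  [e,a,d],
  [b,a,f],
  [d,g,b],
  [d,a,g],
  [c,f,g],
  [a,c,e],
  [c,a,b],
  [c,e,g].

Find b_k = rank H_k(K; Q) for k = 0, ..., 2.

b_0 = 1, b_1 = 2, b_2 = 1.

Take the total order a < b < c < d < e < f < g on the vertex set. Then K (dimension 2) consists of the simplices:

  0-simplices (7): a, b, c, d, e, f, g
  1-simplices (21): ab, ac, ad, ae, af, ag, bc, bd, be, bf, bg, cd, ce, cf, cg, de, df, dg, ef, eg, fg
  2-simplices (14): abc, abf, ace, ade, adg, afg, bcd, bdg, bef, beg, cdf, ceg, cfg, def

giving chain groups C_0 ≅ Z^7, C_1 ≅ Z^21, C_2 ≅ Z^14.

Boundary ∂_1: C_1 → C_0 maps an edge to its endpoints' difference, ∂[p,q] = q − p. For instance
  ∂eg = g − e.
The 7×21 boundary matrix has rank 6 and Smith normal form diag(1,1,1,1,1,1).

Boundary ∂_2: C_2 → C_1 acts by ∂[p,q,r] = [q,r] − [p,r] + [p,q]. For instance
  ∂afg = fg − ag + af,
  ∂bcd = cd − bd + bc.
This gives a 21×14 integer matrix of rank 13; reducing to Smith normal form yields diagonal entries (1,1,1,1,1,1,1,1,1,1,1,1,1).

Now H_k = ker ∂_k / im ∂_{k+1}, so:

  H_0: rank C_0 − rank ∂_1 = 7 − 6 = 1, and the invariant factors of ∂_1 are all 1, so H_0 ≅ Z.
  H_1: rank ker ∂_1 − rank ∂_2 = (21 − 6) − 13 = 2, and the invariant factors of ∂_2 are all 1, so H_1 ≅ Z^2.
  H_2: rank ker ∂_2 − rank ∂_3 = (14 − 13) − 0 = 1, and there is no ∂_3, so H_2 ≅ Z.

Hence the Betti numbers are b_0 = 1, b_1 = 2, b_2 = 1.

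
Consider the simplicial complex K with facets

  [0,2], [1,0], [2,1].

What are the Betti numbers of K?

Fix the vertex order 0 < 1 < 2 and write every simplex with vertices in increasing order. Then dim K = 1 and the simplices of K are:

  0-simplices (3): [0], [1], [2]
  1-simplices (3): [0,1], [0,2], [1,2]

so the chain groups are C_0 ≅ Z^3, C_1 ≅ Z^3.

∂_1: C_1 → C_0 sends each edge [p,q] (with p < q) to q − p. For instance
  ∂[0,1] = [1] − [0].
This gives a 3×3 integer matrix of rank 2; reducing to Smith normal form yields diagonal entries (1,1).

Reading off H_k = ker ∂_k / im ∂_{k+1}:

  H_0: rank C_0 − rank ∂_1 = 3 − 2 = 1, and the invariant factors of ∂_1 are all 1, so H_0 ≅ Z.
  H_1: rank ker ∂_1 − rank ∂_2 = (3 − 2) − 0 = 1, and there is no ∂_2, so H_1 ≅ Z.

Hence the Betti numbers are b_0 = 1, b_1 = 1.

b_0 = 1, b_1 = 1.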